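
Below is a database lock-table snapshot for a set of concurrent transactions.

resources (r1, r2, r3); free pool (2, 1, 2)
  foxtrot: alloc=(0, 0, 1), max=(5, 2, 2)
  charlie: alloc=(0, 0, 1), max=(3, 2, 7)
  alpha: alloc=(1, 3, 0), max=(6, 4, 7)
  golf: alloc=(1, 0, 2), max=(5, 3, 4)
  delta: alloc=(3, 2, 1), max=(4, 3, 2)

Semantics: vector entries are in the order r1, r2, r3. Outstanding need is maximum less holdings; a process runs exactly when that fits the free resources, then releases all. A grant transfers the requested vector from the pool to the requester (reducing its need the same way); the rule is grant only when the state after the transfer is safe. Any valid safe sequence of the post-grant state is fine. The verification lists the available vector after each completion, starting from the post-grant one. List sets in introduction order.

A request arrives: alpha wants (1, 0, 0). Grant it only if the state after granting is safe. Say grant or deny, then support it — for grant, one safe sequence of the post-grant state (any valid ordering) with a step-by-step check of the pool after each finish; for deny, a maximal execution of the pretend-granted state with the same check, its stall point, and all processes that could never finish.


GRANT: granting preserves safety; a valid post-grant sequence is delta, golf, foxtrot, charlie, alpha.
Key observation: the transfer keeps a workable pool ((1, 1, 2)); delta starts the safe sequence.
Step-by-step check of the post-grant state:
  pool = (1, 1, 2)
  delta needs (1, 1, 1) <= (1, 1, 2) -> finishes; pool += (3, 2, 1) = (4, 3, 3)
  golf needs (4, 3, 2) <= (4, 3, 3) -> finishes; pool += (1, 0, 2) = (5, 3, 5)
  foxtrot needs (5, 2, 1) <= (5, 3, 5) -> finishes; pool += (0, 0, 1) = (5, 3, 6)
  charlie needs (3, 2, 6) <= (5, 3, 6) -> finishes; pool += (0, 0, 1) = (5, 3, 7)
  alpha needs (4, 1, 7) <= (5, 3, 7) -> finishes; pool += (2, 3, 0) = (7, 6, 7)


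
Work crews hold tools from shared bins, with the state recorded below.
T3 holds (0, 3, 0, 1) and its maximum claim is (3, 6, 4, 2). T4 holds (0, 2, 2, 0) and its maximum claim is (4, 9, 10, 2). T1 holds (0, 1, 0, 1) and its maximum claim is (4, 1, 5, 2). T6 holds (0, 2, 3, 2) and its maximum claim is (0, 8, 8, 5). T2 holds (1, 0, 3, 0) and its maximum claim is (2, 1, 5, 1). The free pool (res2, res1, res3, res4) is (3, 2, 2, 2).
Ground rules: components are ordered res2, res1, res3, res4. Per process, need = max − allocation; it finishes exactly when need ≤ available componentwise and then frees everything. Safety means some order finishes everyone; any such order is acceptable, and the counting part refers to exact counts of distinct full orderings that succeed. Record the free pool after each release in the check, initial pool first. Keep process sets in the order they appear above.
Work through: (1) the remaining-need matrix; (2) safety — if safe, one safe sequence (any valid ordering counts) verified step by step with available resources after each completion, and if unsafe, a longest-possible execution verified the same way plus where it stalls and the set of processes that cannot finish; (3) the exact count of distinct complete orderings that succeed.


(1) Remaining need (order res2, res1, res3, res4):
  T3: (3, 3, 4, 1)
  T4: (4, 7, 8, 2)
  T1: (4, 0, 5, 1)
  T6: (0, 6, 5, 3)
  T2: (1, 1, 2, 1)
(2) SAFE, for example via the order T2, T1, T3, T6, T4.
Key observation: at T2 the run first touches a limit — (1, 1, 2, 1) against (3, 2, 2, 2), exact on a resource it actually requests.
Check, step by step:
  pool = (3, 2, 2, 2)
  T2 needs (1, 1, 2, 1) <= (3, 2, 2, 2) -> finishes; pool += (1, 0, 3, 0) = (4, 2, 5, 2)
  T1 needs (4, 0, 5, 1) <= (4, 2, 5, 2) -> finishes; pool += (0, 1, 0, 1) = (4, 3, 5, 3)
  T3 needs (3, 3, 4, 1) <= (4, 3, 5, 3) -> finishes; pool += (0, 3, 0, 1) = (4, 6, 5, 4)
  T6 needs (0, 6, 5, 3) <= (4, 6, 5, 4) -> finishes; pool += (0, 2, 3, 2) = (4, 8, 8, 6)
  T4 needs (4, 7, 8, 2) <= (4, 8, 8, 6) -> finishes; pool += (0, 2, 2, 0) = (4, 10, 10, 6)
(3) Exactly 1 of the possible complete orderings is a safe sequence.


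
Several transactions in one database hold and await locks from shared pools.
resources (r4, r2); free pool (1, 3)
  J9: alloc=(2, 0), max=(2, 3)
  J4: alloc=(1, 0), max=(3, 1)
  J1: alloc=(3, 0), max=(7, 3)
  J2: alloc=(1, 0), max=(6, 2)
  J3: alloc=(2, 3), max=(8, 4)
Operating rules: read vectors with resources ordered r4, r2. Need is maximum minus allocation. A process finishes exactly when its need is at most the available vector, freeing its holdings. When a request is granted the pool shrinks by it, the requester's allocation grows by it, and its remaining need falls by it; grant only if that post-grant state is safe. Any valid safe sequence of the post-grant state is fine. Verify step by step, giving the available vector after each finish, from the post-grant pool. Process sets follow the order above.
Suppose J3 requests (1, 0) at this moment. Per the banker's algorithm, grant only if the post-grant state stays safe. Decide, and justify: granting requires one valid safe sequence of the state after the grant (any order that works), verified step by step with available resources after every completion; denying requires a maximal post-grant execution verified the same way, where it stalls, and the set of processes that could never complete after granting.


DENY — the pretend-granted state is unsafe.
Key observation: even finishing J9, J4 leaves just (3, 3) free — too little r4 for any of the remaining processes.
After a pretend grant, a maximal execution: J9, J4 — then nothing else fits. Check, step by step:
  pool = (0, 3)
  J9: need (0, 3) fits (0, 3); releases (2, 0), pool now (2, 3)
  J4: need (2, 1) fits (2, 3); releases (1, 0), pool now (3, 3)
  blocked: J1 wants (4, 3), pool (3, 3) — not enough r4
  blocked: J2 wants (5, 2), pool (3, 3) — not enough r4
  blocked: J3 wants (5, 1), pool (3, 3) — not enough r4
Post-grant, the permanently blocked set is J1, J2 and J3.


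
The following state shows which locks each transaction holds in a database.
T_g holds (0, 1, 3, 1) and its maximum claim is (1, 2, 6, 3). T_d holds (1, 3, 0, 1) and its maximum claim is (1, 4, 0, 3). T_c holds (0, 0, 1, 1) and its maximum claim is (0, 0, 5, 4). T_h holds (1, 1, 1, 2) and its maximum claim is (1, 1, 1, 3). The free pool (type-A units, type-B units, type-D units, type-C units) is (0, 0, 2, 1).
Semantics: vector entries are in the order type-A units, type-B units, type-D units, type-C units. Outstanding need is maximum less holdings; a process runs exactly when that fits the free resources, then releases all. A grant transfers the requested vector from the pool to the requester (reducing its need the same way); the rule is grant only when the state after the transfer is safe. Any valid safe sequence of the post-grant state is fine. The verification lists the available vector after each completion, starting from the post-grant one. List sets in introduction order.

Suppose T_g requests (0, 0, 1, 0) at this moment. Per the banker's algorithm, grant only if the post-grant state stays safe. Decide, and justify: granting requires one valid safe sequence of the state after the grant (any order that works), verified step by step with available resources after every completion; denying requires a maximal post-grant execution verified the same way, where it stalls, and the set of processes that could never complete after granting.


GRANT: granting preserves safety; a valid post-grant sequence is T_h, T_g, T_d, T_c.
Key observation: granting shrinks the pool to (0, 0, 1, 1), yet T_h still fits and the chain goes through.
Verifying the post-grant state step by step:
  pool = (0, 0, 1, 1)
  run T_h (needs (0, 0, 0, 1), free (0, 0, 1, 1)); after release of (1, 1, 1, 2) the pool is (1, 1, 2, 3)
  run T_g (needs (1, 1, 2, 2), free (1, 1, 2, 3)); after release of (0, 1, 4, 1) the pool is (1, 2, 6, 4)
  run T_d (needs (0, 1, 0, 2), free (1, 2, 6, 4)); after release of (1, 3, 0, 1) the pool is (2, 5, 6, 5)
  run T_c (needs (0, 0, 4, 3), free (2, 5, 6, 5)); after release of (0, 0, 1, 1) the pool is (2, 5, 7, 6)


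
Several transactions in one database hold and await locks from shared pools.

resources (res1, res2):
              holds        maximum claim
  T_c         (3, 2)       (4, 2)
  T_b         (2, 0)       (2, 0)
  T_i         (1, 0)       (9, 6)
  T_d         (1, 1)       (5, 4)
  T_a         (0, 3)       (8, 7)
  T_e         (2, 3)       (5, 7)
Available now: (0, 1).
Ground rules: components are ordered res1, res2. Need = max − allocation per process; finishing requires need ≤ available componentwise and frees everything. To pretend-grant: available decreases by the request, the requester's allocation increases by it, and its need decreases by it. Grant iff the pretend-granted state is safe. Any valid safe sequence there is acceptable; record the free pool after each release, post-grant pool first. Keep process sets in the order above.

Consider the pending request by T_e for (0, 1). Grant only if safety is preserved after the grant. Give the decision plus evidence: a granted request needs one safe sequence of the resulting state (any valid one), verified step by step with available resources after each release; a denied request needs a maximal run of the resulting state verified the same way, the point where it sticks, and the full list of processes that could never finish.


DENY: after the grant no complete ordering would exist.
Key observation: no order helps: past T_b, T_c, the free pool tops out at (5, 2), below what each blocked process needs in res2.
After a pretend grant, a maximal execution: T_b, T_c — then nothing else fits. Step-by-step check:
  pool = (0, 0)
  run T_b (needs (0, 0), free (0, 0)); after release of (2, 0) the pool is (2, 0)
  run T_c (needs (1, 0), free (2, 0)); after release of (3, 2) the pool is (5, 2)
  T_i cannot run: need (8, 6) vs free (5, 2) (insufficient res1 and res2)
  T_d cannot run: need (4, 3) vs free (5, 2) (insufficient res2)
  T_a cannot run: need (8, 4) vs free (5, 2) (insufficient res1 and res2)
  T_e cannot run: need (3, 3) vs free (5, 2) (insufficient res2)
Had the request been granted, T_i, T_d, T_a and T_e could never finish.


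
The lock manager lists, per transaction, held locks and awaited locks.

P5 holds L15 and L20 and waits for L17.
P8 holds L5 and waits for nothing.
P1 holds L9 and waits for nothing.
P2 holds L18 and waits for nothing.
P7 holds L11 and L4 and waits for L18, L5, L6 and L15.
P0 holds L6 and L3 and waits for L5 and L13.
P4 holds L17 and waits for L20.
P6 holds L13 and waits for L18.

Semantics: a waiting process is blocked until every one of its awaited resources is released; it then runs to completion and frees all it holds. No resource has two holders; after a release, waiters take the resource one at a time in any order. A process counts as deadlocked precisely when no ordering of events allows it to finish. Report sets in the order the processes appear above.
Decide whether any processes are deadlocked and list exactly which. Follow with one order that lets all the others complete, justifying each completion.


The deadlocked set is P5, P7 and P4.
Key observation: the cycle P5 -> P4 -> P5 can never break — each member waits on the next; P7 waits into the deadlock from upstream.
A valid finishing order for the others: P2, P8, P6, P0, P1.
Verifying each step:
  P2 waits on nothing -> runs at once and releases L18
  P8 waits on nothing -> runs at once and releases L5
  run P6 (all its waits — L18 — are resolved); releases L13
  run P0 (all its waits — L5 and L13 — are resolved); releases L6 and L3
  P1 waits on nothing -> runs at once and releases L9


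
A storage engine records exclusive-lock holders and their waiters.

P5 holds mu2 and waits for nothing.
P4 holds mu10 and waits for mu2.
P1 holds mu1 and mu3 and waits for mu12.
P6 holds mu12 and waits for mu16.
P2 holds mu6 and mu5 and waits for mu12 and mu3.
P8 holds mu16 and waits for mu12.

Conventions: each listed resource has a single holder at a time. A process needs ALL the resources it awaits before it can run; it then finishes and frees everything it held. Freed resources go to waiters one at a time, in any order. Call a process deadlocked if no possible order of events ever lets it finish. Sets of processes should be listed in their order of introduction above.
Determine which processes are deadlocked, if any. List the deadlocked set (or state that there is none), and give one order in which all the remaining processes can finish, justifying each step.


Deadlocked set: P1, P6, P2 and P8.
Key observation: along P6 -> P8 -> P6, each member waits on what the next one holds — a deadlock; P1 and P2 wait into the deadlock from upstream.
A valid finishing order for the others: P5, P4.
Verifying each step:
  run P5 (it waits on nothing); releases mu2
  P4: everything it awaited (mu2) is free; runs, freeing mu10


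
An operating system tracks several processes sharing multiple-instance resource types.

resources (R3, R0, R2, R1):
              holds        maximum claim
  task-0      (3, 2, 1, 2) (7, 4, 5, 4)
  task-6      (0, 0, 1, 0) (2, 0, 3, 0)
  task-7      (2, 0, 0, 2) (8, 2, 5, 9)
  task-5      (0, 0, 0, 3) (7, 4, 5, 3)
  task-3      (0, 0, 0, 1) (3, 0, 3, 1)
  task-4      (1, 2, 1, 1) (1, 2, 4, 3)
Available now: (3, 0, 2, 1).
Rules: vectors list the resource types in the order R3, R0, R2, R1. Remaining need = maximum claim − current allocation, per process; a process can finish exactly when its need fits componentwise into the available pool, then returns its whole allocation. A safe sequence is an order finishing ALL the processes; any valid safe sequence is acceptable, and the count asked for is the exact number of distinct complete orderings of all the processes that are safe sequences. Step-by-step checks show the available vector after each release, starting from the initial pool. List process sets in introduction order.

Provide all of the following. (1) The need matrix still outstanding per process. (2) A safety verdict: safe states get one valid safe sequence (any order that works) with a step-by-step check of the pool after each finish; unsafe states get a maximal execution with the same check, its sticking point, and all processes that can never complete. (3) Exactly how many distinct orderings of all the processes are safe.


(1) Need matrix, components ordered R3, R0, R2, R1:
  task-0: (4, 2, 4, 2)
  task-6: (2, 0, 2, 0)
  task-7: (6, 2, 5, 7)
  task-5: (7, 4, 5, 0)
  task-3: (3, 0, 3, 0)
  task-4: (0, 0, 3, 2)
(2) SAFE, for example via the order task-6, task-3, task-4, task-0, task-5, task-7.
Key observation: task-6 is the earliest step where a requested resource binds exactly: need (2, 0, 2, 0), pool (3, 0, 2, 1) at its turn.
Check, step by step:
  pool = (3, 0, 2, 1)
  task-6: need (2, 0, 2, 0) fits (3, 0, 2, 1); releases (0, 0, 1, 0), pool now (3, 0, 3, 1)
  task-3: need (3, 0, 3, 0) fits (3, 0, 3, 1); releases (0, 0, 0, 1), pool now (3, 0, 3, 2)
  task-4: need (0, 0, 3, 2) fits (3, 0, 3, 2); releases (1, 2, 1, 1), pool now (4, 2, 4, 3)
  task-0: need (4, 2, 4, 2) fits (4, 2, 4, 3); releases (3, 2, 1, 2), pool now (7, 4, 5, 5)
  task-5: need (7, 4, 5, 0) fits (7, 4, 5, 5); releases (0, 0, 0, 3), pool now (7, 4, 5, 8)
  task-7: need (6, 2, 5, 7) fits (7, 4, 5, 8); releases (2, 0, 0, 2), pool now (9, 4, 5, 10)
(3) Exactly 1 of the possible complete orderings is a safe sequence.


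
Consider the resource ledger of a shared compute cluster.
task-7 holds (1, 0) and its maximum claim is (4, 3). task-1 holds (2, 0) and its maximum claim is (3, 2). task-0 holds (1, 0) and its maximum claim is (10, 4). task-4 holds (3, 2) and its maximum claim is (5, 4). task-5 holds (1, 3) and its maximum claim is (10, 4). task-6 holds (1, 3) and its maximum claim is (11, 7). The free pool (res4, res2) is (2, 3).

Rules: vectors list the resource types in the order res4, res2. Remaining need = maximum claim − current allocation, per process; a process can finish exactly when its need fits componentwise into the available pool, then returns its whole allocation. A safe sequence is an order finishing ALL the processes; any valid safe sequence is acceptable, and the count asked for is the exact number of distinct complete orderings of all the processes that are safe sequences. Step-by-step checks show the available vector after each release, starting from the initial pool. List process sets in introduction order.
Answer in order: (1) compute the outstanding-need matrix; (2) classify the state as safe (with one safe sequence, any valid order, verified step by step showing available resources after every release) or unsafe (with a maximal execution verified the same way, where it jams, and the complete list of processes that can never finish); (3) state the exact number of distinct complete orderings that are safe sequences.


(1) Remaining need (order res4, res2):
  task-7: (3, 3)
  task-1: (1, 2)
  task-0: (9, 4)
  task-4: (2, 2)
  task-5: (9, 1)
  task-6: (10, 4)
(2) The state is UNSAFE.
Key observation: once task-1, task-4, task-7 finish, the pool peaks at (8, 5) — and every remaining process still needs more res4 than that.
Going as far as possible: task-1, task-4, task-7; after that, nothing fits. Walking it through:
  pool = (2, 3)
  task-1: need (1, 2) fits (2, 3); releases (2, 0), pool now (4, 3)
  task-4: need (2, 2) fits (4, 3); releases (3, 2), pool now (7, 5)
  task-7: need (3, 3) fits (7, 5); releases (1, 0), pool now (8, 5)
  blocked: task-0 wants (9, 4), pool (8, 5) — not enough res4
  blocked: task-5 wants (9, 1), pool (8, 5) — not enough res4
  blocked: task-6 wants (10, 4), pool (8, 5) — not enough res4
Never able to finish: task-0, task-5 and task-6.
(3) Precisely 0 of the possible complete orderings are safe sequences.


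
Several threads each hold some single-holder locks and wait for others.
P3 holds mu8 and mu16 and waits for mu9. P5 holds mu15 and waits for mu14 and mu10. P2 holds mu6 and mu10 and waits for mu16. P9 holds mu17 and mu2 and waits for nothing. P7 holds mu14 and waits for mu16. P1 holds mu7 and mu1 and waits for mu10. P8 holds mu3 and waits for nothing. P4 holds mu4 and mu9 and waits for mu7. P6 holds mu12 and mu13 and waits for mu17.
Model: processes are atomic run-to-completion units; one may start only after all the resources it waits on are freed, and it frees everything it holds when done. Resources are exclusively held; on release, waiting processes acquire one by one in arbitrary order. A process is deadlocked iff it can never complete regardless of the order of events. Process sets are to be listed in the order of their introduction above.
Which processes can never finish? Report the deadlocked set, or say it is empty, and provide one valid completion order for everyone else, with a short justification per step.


Deadlocked set: P3, P5, P2, P7, P1 and P4.
Key observation: the loop P3 -> P4 -> P1 -> P2 -> P3 blocks itself forever; P5 and P7 wait into the deadlock from upstream.
One completion order for the rest: P8, P9, P6.
Step-by-step check:
  P8 waits on nothing -> runs at once and releases mu3
  P9 waits on nothing -> runs at once and releases mu17 and mu2
  P6 waits on mu17 — all released -> runs and releases mu12 and mu13


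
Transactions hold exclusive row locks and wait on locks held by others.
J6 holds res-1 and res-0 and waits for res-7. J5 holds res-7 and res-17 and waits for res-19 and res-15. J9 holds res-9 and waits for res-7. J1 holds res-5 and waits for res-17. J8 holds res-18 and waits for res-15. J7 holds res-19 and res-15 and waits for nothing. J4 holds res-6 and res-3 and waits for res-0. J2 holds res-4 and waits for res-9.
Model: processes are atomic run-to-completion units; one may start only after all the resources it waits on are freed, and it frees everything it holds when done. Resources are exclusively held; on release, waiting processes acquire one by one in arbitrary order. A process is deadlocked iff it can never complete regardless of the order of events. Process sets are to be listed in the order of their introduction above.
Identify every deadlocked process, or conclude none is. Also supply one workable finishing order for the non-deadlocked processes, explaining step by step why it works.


No process is deadlocked.
Key observation: every chain of waits terminates; starting from the processes that wait on nothing, all the rest unlock in turn.
The rest can finish in the order J7, J5, J6, J9, J4, J1, J8, J2.
Walking it through:
  J7: no waits; runs immediately, freeing res-19 and res-15
  J5: everything it awaited (res-19 and res-15) is free; runs, freeing res-7 and res-17
  J6: everything it awaited (res-7) is free; runs, freeing res-1 and res-0
  J9: everything it awaited (res-7) is free; runs, freeing res-9
  J4: everything it awaited (res-0) is free; runs, freeing res-6 and res-3
  J1: everything it awaited (res-17) is free; runs, freeing res-5
  J8: everything it awaited (res-15) is free; runs, freeing res-18
  J2: everything it awaited (res-9) is free; runs, freeing res-4


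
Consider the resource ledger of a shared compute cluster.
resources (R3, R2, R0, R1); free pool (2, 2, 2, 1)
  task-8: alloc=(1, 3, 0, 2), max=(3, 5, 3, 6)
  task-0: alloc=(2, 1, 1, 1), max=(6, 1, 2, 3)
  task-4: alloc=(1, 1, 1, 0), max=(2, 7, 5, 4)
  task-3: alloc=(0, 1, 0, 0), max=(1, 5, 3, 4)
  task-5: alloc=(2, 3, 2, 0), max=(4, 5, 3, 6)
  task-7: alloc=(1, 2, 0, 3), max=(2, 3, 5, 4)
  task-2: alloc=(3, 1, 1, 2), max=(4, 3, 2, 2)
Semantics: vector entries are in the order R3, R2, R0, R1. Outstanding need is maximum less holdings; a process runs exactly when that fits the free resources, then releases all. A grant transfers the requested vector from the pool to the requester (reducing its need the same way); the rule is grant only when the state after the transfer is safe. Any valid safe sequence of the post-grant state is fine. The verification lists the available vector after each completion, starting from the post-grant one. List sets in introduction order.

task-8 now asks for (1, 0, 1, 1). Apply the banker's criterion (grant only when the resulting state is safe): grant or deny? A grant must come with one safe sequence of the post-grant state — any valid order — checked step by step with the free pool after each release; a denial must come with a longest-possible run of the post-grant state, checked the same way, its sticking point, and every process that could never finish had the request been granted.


GRANT — the state after the grant stays safe, e.g. via task-2, task-0, task-8, task-4, task-7, task-5, task-3.
Key observation: with (1, 2, 1, 0) left after the transfer, task-2 can run at once — the state stays safe.
Verifying the post-grant state step by step:
  pool = (1, 2, 1, 0)
  task-2: need (1, 2, 1, 0) fits (1, 2, 1, 0); releases (3, 1, 1, 2), pool now (4, 3, 2, 2)
  task-0: need (4, 0, 1, 2) fits (4, 3, 2, 2); releases (2, 1, 1, 1), pool now (6, 4, 3, 3)
  task-8: need (1, 2, 2, 3) fits (6, 4, 3, 3); releases (2, 3, 1, 3), pool now (8, 7, 4, 6)
  task-4: need (1, 6, 4, 4) fits (8, 7, 4, 6); releases (1, 1, 1, 0), pool now (9, 8, 5, 6)
  task-7: need (1, 1, 5, 1) fits (9, 8, 5, 6); releases (1, 2, 0, 3), pool now (10, 10, 5, 9)
  task-5: need (2, 2, 1, 6) fits (10, 10, 5, 9); releases (2, 3, 2, 0), pool now (12, 13, 7, 9)
  task-3: need (1, 4, 3, 4) fits (12, 13, 7, 9); releases (0, 1, 0, 0), pool now (12, 14, 7, 9)


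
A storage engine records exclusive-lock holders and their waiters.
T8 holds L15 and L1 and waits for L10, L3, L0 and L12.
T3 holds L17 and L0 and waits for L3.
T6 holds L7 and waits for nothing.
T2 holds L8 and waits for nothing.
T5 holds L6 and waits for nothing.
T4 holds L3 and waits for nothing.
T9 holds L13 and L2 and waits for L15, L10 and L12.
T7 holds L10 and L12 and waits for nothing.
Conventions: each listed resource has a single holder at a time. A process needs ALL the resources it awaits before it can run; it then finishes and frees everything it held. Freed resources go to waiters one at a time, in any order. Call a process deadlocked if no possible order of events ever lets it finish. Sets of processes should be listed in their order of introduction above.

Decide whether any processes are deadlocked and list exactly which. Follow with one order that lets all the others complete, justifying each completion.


No process is deadlocked.
Key observation: the waits form no ring: some process can always run, and its releases unblock the others one by one.
One completion order for the rest: T7, T4, T3, T2, T6, T5, T8, T9.
Check, step by step:
  T7: no waits; runs immediately, freeing L10 and L12
  T4: no waits; runs immediately, freeing L3
  T3 waits on L3 — all released -> runs and releases L17 and L0
  T2: no waits; runs immediately, freeing L8
  T6: no waits; runs immediately, freeing L7
  T5: no waits; runs immediately, freeing L6
  T8 waits on L10, L3, L0 and L12 — all released -> runs and releases L15 and L1
  T9 waits on L15, L10 and L12 — all released -> runs and releases L13 and L2


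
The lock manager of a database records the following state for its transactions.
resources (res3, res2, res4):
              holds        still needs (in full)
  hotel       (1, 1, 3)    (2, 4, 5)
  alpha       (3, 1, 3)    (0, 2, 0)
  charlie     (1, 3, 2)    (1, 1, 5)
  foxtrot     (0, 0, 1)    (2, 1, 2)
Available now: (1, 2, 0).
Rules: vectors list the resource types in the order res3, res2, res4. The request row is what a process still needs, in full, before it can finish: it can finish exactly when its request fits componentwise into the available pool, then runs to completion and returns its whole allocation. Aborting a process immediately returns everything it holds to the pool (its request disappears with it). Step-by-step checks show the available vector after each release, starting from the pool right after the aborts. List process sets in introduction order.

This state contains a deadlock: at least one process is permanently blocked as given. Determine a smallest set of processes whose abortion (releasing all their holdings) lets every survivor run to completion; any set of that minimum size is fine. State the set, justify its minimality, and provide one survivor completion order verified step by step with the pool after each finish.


Abort charlie.
Key observation: the returned (1, 3, 2) from charlie is what brings hotel — unrunnable before, under any order — into play at step 2.
No smaller set exists: with zero aborts the deadlock remains.
One survivor order: alpha, hotel, foxtrot. Walking it through (post-abort pool first):
  pool = (2, 5, 2)
  run alpha (needs (0, 2, 0), free (2, 5, 2)); after release of (3, 1, 3) the pool is (5, 6, 5)
  run hotel (needs (2, 4, 5), free (5, 6, 5)); after release of (1, 1, 3) the pool is (6, 7, 8)
  run foxtrot (needs (2, 1, 2), free (6, 7, 8)); after release of (0, 0, 1) the pool is (6, 7, 9)


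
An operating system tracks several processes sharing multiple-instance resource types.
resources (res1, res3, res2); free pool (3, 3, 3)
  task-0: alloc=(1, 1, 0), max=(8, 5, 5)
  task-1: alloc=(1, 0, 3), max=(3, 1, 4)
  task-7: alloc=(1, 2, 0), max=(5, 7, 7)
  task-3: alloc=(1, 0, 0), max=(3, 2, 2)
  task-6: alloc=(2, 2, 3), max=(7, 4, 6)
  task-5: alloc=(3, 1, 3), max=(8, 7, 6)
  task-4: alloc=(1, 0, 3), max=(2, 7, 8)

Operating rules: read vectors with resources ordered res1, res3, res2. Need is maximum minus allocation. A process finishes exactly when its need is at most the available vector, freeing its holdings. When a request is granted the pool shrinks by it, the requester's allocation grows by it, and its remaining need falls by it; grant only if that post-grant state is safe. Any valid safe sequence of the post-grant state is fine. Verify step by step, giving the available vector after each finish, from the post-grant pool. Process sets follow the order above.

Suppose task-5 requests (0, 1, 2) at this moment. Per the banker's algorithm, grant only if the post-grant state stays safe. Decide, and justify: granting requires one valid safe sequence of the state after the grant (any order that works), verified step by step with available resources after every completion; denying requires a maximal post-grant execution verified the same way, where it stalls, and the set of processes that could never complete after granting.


GRANT — the state after the grant stays safe, e.g. via task-1, task-3, task-6, task-0, task-5, task-4, task-7.
Key observation: with (3, 2, 1) left after the transfer, task-1 can run at once — the state stays safe.
Check on the post-grant state, step by step:
  pool = (3, 2, 1)
  task-1: need (2, 1, 1) fits (3, 2, 1); releases (1, 0, 3), pool now (4, 2, 4)
  task-3: need (2, 2, 2) fits (4, 2, 4); releases (1, 0, 0), pool now (5, 2, 4)
  task-6: need (5, 2, 3) fits (5, 2, 4); releases (2, 2, 3), pool now (7, 4, 7)
  task-0: need (7, 4, 5) fits (7, 4, 7); releases (1, 1, 0), pool now (8, 5, 7)
  task-5: need (5, 5, 1) fits (8, 5, 7); releases (3, 2, 5), pool now (11, 7, 12)
  task-4: need (1, 7, 5) fits (11, 7, 12); releases (1, 0, 3), pool now (12, 7, 15)
  task-7: need (4, 5, 7) fits (12, 7, 15); releases (1, 2, 0), pool now (13, 9, 15)


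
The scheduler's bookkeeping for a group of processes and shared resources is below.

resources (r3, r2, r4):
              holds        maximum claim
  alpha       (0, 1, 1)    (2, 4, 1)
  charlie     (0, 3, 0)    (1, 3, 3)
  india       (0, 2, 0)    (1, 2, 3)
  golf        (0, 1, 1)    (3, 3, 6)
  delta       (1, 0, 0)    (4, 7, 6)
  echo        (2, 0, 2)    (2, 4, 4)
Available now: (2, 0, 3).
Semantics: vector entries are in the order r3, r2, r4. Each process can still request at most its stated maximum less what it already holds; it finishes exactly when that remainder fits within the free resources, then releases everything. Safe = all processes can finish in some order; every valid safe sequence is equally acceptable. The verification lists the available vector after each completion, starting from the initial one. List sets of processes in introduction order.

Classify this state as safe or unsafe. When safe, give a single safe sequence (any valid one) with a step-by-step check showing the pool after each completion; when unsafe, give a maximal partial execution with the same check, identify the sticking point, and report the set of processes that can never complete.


The state is SAFE; one workable sequence: charlie, india, echo, golf, alpha, delta.
Key observation: charlie marks the first exact bind of the order: its need (1, 0, 3) fits the free (2, 0, 3) with zero slack on a requested resource.
Check, step by step:
  pool = (2, 0, 3)
  charlie needs (1, 0, 3) <= (2, 0, 3) -> finishes; pool += (0, 3, 0) = (2, 3, 3)
  india needs (1, 0, 3) <= (2, 3, 3) -> finishes; pool += (0, 2, 0) = (2, 5, 3)
  echo needs (0, 4, 2) <= (2, 5, 3) -> finishes; pool += (2, 0, 2) = (4, 5, 5)
  golf needs (3, 2, 5) <= (4, 5, 5) -> finishes; pool += (0, 1, 1) = (4, 6, 6)
  alpha needs (2, 3, 0) <= (4, 6, 6) -> finishes; pool += (0, 1, 1) = (4, 7, 7)
  delta needs (3, 7, 6) <= (4, 7, 7) -> finishes; pool += (1, 0, 0) = (5, 7, 7)


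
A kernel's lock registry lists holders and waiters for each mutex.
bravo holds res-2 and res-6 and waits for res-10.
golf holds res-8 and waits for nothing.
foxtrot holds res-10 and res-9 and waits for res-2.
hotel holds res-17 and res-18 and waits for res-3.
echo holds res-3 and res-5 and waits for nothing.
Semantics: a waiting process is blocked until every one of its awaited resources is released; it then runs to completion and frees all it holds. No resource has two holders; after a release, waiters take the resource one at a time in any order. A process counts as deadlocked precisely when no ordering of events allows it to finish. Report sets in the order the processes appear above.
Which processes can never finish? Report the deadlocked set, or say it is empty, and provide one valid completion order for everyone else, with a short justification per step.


Deadlocked set: bravo and foxtrot.
Key observation: the cycle bravo -> foxtrot -> bravo can never break — each member waits on the next; no other process is dragged down with it.
A valid finishing order for the others: echo, golf, hotel.
Check, step by step:
  echo: no waits; runs immediately, freeing res-3 and res-5
  golf: no waits; runs immediately, freeing res-8
  hotel: everything it awaited (res-3) is free; runs, freeing res-17 and res-18


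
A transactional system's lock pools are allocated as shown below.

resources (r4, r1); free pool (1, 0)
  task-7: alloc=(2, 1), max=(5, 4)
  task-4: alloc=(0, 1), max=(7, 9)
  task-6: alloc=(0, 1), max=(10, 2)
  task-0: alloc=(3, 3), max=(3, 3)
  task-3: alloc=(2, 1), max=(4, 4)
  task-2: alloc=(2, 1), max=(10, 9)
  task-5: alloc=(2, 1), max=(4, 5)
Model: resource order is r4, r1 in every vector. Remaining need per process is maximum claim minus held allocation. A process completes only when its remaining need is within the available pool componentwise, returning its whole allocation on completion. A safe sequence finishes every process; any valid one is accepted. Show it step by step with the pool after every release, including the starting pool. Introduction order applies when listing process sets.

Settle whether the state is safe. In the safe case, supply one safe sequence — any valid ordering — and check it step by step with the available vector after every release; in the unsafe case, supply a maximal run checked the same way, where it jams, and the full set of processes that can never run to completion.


UNSAFE — no complete ordering exists.
Key observation: r1 is the bottleneck — with task-0, task-3, task-5, task-7, task-6 done the pool holds (10, 7), short of every remaining need.
Going as far as possible: task-0, task-3, task-5, task-7, task-6; after that, nothing fits. Check, step by step:
  pool = (1, 0)
  run task-0 (needs (0, 0), free (1, 0)); after release of (3, 3) the pool is (4, 3)
  run task-3 (needs (2, 3), free (4, 3)); after release of (2, 1) the pool is (6, 4)
  run task-5 (needs (2, 4), free (6, 4)); after release of (2, 1) the pool is (8, 5)
  run task-7 (needs (3, 3), free (8, 5)); after release of (2, 1) the pool is (10, 6)
  run task-6 (needs (10, 1), free (10, 6)); after release of (0, 1) the pool is (10, 7)
  task-4 cannot run: need (7, 8) vs free (10, 7) (insufficient r1)
  task-2 cannot run: need (8, 8) vs free (10, 7) (insufficient r1)
Permanently blocked: task-4 and task-2.


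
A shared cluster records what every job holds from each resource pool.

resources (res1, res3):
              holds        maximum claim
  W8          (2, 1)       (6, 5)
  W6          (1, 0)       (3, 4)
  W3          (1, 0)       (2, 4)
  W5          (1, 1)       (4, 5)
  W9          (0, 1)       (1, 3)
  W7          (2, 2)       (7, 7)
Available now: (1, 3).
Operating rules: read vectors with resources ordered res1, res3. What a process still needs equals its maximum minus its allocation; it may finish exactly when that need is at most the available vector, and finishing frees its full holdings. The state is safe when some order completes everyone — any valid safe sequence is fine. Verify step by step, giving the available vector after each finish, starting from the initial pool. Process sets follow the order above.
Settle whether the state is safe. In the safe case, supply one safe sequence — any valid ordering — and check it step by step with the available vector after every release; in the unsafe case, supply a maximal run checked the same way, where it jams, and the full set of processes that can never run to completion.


SAFE — a valid safe sequence is W9, W3, W6, W5, W8, W7.
Key observation: W9 is the earliest step where a requested resource binds exactly: need (1, 2), pool (1, 3) at its turn.
Check, step by step:
  pool = (1, 3)
  run W9 (needs (1, 2), free (1, 3)); after release of (0, 1) the pool is (1, 4)
  run W3 (needs (1, 4), free (1, 4)); after release of (1, 0) the pool is (2, 4)
  run W6 (needs (2, 4), free (2, 4)); after release of (1, 0) the pool is (3, 4)
  run W5 (needs (3, 4), free (3, 4)); after release of (1, 1) the pool is (4, 5)
  run W8 (needs (4, 4), free (4, 5)); after release of (2, 1) the pool is (6, 6)
  run W7 (needs (5, 5), free (6, 6)); after release of (2, 2) the pool is (8, 8)


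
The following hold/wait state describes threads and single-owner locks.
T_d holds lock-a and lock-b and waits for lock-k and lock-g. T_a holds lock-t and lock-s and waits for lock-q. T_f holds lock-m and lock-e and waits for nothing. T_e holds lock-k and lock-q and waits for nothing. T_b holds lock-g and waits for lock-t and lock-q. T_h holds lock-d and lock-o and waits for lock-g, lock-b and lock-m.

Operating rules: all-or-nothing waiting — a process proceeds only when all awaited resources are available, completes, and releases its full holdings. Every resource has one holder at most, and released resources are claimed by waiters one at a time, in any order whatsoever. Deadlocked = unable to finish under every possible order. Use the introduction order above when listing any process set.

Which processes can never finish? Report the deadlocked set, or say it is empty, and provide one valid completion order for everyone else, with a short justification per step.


Nothing here is deadlocked.
Key observation: there is no circular wait here — follow any chain and it reaches a process that is free to run now.
A valid finishing order for the others: T_e, T_a, T_b, T_d, T_f, T_h.
Walking it through:
  run T_e (it waits on nothing); releases lock-k and lock-q
  T_a: everything it awaited (lock-q) is free; runs, freeing lock-t and lock-s
  T_b: everything it awaited (lock-t and lock-q) is free; runs, freeing lock-g
  T_d: everything it awaited (lock-k and lock-g) is free; runs, freeing lock-a and lock-b
  run T_f (it waits on nothing); releases lock-m and lock-e
  T_h: everything it awaited (lock-g, lock-b and lock-m) is free; runs, freeing lock-d and lock-o


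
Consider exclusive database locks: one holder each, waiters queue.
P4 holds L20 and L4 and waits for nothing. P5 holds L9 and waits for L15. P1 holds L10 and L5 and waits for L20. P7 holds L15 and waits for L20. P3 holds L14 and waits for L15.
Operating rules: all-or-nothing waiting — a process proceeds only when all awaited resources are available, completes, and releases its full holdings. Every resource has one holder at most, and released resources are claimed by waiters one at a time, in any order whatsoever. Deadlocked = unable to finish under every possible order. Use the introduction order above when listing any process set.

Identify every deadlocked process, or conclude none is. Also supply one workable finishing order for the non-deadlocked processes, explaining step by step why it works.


Nothing here is deadlocked.
Key observation: the wait graph is acyclic; completion cascades from the unblocked processes through everyone else.
One completion order for the rest: P4, P7, P5, P3, P1.
Walking it through:
  run P4 (it waits on nothing); releases L20 and L4
  P7: everything it awaited (L20) is free; runs, freeing L15
  P5: everything it awaited (L15) is free; runs, freeing L9
  P3: everything it awaited (L15) is free; runs, freeing L14
  P1: everything it awaited (L20) is free; runs, freeing L10 and L5


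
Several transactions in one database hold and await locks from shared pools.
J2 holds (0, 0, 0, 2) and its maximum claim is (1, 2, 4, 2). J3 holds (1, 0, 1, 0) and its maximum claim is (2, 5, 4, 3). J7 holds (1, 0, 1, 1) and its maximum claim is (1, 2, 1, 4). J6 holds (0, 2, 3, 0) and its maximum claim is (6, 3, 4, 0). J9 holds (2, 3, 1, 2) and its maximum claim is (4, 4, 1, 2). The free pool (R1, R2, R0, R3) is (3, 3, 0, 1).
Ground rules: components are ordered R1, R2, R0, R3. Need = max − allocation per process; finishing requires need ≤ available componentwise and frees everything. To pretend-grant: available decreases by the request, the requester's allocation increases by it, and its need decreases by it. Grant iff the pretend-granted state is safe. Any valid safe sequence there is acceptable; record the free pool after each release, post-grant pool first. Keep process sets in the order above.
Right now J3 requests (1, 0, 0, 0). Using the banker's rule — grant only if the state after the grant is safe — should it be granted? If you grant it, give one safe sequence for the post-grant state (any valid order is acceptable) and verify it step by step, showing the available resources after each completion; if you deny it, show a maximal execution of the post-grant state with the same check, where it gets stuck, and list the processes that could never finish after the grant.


DENY — the pretend-granted state is unsafe.
Key observation: after J9, J7 the pool peaks at (5, 6, 2, 4), and each blocked process is short somewhere: J2 on R0; J3 on R0; J6 on R1.
After a pretend grant, a maximal execution: J9, J7 — then nothing else fits. Verifying each step:
  pool = (2, 3, 0, 1)
  run J9 (needs (2, 1, 0, 0), free (2, 3, 0, 1)); after release of (2, 3, 1, 2) the pool is (4, 6, 1, 3)
  run J7 (needs (0, 2, 0, 3), free (4, 6, 1, 3)); after release of (1, 0, 1, 1) the pool is (5, 6, 2, 4)
  J2 still needs (1, 2, 4, 0) but only (5, 6, 2, 4) is free — short on R0
  J3 still needs (0, 5, 3, 3) but only (5, 6, 2, 4) is free — short on R0
  J6 still needs (6, 1, 1, 0) but only (5, 6, 2, 4) is free — short on R1
Processes that could never finish after the grant: J2, J3 and J6.
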